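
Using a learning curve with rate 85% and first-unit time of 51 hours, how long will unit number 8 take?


Formula: T_n = T_1 * (learning_rate)^(log2(n)) where learning_rate = rate/100
Doublings = log2(8) = 3
T_n = 51 * 0.85^3
T_n = 51 * 0.6141 = 31.3 hours

31.3 hours


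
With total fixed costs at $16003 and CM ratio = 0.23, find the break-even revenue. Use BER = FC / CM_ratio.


Formula: BER = Fixed Costs / Contribution Margin Ratio
BER = $16003 / 0.23
BER = $69578.26 (to the nearest cent)

$69578.26


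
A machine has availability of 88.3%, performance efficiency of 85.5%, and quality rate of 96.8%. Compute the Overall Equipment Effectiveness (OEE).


Formula: OEE = Availability * Performance * Quality / 10000
A * P = 88.3% * 85.5% / 100 = 75.5%
OEE = 75.5% * 96.8% / 100 = 73.1%

73.1%


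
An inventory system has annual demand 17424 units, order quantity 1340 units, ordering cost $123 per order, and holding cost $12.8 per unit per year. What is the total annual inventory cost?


TC = 17424/1340 * 123 + 1340/2 * 12.8

$10175.37


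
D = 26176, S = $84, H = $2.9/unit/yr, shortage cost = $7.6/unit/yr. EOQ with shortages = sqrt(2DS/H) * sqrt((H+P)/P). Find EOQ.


Formula: EOQ* = sqrt(2DS/H) * sqrt((H+P)/P)
Base EOQ = sqrt(2*26176*84/2.9) = 1231.42 units
Correction = sqrt((2.9+7.6)/7.6) = 1.17541
EOQ* = 1231.42 * 1.17541 = 1447.4 units

1447.4 units


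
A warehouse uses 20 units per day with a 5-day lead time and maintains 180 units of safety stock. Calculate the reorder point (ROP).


Formula: ROP = (Daily Demand * Lead Time) + Safety Stock
Demand during lead time = 20 * 5 = 100 units
ROP = 100 + 180 = 280 units

280 units


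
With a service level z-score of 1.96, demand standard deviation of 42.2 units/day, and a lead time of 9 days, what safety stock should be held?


Formula: SS = z * sigma_d * sqrt(LT)
sqrt(LT) = sqrt(9) = 3.0
SS = 1.96 * 42.2 * 3.0
SS = 248.1 units

248.1 units


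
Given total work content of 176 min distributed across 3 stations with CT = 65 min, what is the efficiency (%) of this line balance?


Formula: Efficiency = Sum of Task Times / (N_stations * CT) * 100
Total station capacity = 3 stations * 65 min = 195 min
Efficiency = 176 / 195 * 100 = 90.3%

90.3%


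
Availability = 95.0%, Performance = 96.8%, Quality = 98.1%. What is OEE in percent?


Formula: OEE = Availability * Performance * Quality / 10000
A * P = 95.0% * 96.8% / 100 = 91.96%
OEE = 91.96% * 98.1% / 100 = 90.2%

90.2%


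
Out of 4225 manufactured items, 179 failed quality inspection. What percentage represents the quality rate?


Formula: Quality Rate = Good Pieces / Total Pieces * 100
Good pieces = 4225 - 179 = 4046
QR = 4046 / 4225 * 100 = 95.8%

95.8%


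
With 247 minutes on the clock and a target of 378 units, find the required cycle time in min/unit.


Formula: CT = Available Time / Number of Units
CT = 247 min / 378 units
CT = 0.65 min/unit

0.65 min/unit


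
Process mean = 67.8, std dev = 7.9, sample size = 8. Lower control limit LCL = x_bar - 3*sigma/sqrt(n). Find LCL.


LCL = 67.8 - 3 * 7.9 / sqrt(8)

59.42


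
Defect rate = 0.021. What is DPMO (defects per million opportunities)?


DPMO = defect_rate * 1000000 = 0.021 * 1000000

21000


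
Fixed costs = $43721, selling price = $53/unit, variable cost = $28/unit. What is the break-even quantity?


Formula: BEQ = Fixed Costs / (Price - Variable Cost)
Contribution margin = $53 - $28 = $25/unit
BEQ = ceil($43721 / $25/unit) = ceil(1748.84) = 1749 units

1749 units


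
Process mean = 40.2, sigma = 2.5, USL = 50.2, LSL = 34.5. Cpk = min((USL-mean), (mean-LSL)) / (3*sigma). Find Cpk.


Cpu = (50.2 - 40.2) / (3 * 2.5) = 1.33
Cpl = (40.2 - 34.5) / (3 * 2.5) = 0.76
Cpk = min(1.33, 0.76) = 0.76

0.76


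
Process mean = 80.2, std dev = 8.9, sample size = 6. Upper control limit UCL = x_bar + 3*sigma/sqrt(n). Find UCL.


UCL = 80.2 + 3 * 8.9 / sqrt(6)

91.1


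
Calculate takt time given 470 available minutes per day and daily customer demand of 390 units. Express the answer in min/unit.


Formula: Takt Time = Available Production Time / Customer Demand
Takt = 470 min/day / 390 units/day
Takt = 1.21 min/unit

1.21 min/unit


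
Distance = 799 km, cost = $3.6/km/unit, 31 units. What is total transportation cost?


TC = dist * cost * units = 799 * 3.6 * 31 = $89168.40

$89168.40


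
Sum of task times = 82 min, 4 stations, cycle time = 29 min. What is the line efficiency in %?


Formula: Efficiency = Sum of Task Times / (N_stations * CT) * 100
Total station capacity = 4 stations * 29 min = 116 min
Efficiency = 82 / 116 * 100 = 70.7%

70.7%


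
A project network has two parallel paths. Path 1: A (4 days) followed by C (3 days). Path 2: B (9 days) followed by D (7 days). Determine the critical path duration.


Path 1 = 4 + 3 = 7 days
Path 2 = 9 + 7 = 16 days
Duration = max(7, 16) = 16 days

16 days


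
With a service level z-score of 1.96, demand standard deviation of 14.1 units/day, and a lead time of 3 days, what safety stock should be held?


Formula: SS = z * sigma_d * sqrt(LT)
sqrt(LT) = sqrt(3) = 1.7321
SS = 1.96 * 14.1 * 1.7321
SS = 47.9 units

47.9 units


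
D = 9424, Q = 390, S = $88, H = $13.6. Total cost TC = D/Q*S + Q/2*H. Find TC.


TC = 9424/390 * 88 + 390/2 * 13.6

$4778.44


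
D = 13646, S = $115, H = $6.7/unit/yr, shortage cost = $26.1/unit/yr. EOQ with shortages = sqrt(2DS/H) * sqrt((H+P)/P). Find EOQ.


Formula: EOQ* = sqrt(2DS/H) * sqrt((H+P)/P)
Base EOQ = sqrt(2*13646*115/6.7) = 684.43 units
Correction = sqrt((6.7+26.1)/26.1) = 1.12103
EOQ* = 684.43 * 1.12103 = 767.3 units

767.3 units


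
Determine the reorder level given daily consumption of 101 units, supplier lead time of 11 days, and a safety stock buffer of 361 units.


Formula: ROP = (Daily Demand * Lead Time) + Safety Stock
Demand during lead time = 101 * 11 = 1111 units
ROP = 1111 + 361 = 1472 units

1472 units


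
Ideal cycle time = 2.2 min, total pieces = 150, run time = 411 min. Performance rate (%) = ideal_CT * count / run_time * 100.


Formula: Performance = (Ideal CT * Total Count) / Run Time * 100
Ideal output time = 2.2 * 150 = 330.0 min
Performance = 330.0 / 411 * 100 = 80.3%

80.3%


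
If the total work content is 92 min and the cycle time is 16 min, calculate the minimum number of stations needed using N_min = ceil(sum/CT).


Formula: N_min = ceil(Sum of Task Times / Cycle Time)
N_min = ceil(92 min / 16 min) = ceil(5.75)
N_min = 6 stations

6


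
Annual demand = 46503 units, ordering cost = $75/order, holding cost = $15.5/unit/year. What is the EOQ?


Formula: EOQ = sqrt(2 * D * S / H)
Numerator: 2 * 46503 * 75 = 6975450
2DS/H = 6975450 / 15.5 = 450029.0
EOQ = sqrt(450029.0) = 670.8 units

670.8 units


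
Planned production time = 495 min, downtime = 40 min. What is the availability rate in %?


Formula: Availability = (Planned Time - Downtime) / Planned Time * 100
Uptime = 495 - 40 = 455 min
Availability = 455 / 495 * 100 = 91.9%

91.9%


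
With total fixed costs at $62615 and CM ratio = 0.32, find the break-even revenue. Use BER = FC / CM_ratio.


Formula: BER = Fixed Costs / Contribution Margin Ratio
BER = $62615 / 0.32
BER = $195671.88 (to the nearest cent)

$195671.88


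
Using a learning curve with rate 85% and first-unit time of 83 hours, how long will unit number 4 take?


Formula: T_n = T_1 * (learning_rate)^(log2(n)) where learning_rate = rate/100
Doublings = log2(4) = 2
T_n = 83 * 0.85^2
T_n = 83 * 0.7225 = 60.0 hours

60.0 hours


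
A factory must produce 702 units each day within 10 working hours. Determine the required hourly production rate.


Formula: Production Rate = Daily Demand / Available Hours
Rate = 702 units/day / 10 hours/day
Rate = 70.2 units/hour

70.2 units/hour


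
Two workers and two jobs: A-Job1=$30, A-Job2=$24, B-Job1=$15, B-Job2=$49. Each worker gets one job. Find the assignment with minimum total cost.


Option 1: A->1 + B->2 = $30 + $49 = $79
Option 2: A->2 + B->1 = $24 + $15 = $39
Min cost = min($79, $39) = $39

$39


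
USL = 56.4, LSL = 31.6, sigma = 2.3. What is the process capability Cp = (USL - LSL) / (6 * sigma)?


Cp = (56.4 - 31.6) / (6 * 2.3)

1.8


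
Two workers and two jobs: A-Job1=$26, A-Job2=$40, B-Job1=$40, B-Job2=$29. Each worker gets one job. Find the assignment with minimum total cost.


Option 1: A->1 + B->2 = $26 + $29 = $55
Option 2: A->2 + B->1 = $40 + $40 = $80
Min cost = min($55, $80) = $55

$55


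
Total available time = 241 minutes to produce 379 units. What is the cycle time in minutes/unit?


Formula: CT = Available Time / Number of Units
CT = 241 min / 379 units
CT = 0.64 min/unit

0.64 min/unit


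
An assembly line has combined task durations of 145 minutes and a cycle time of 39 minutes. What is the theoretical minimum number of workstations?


Formula: N_min = ceil(Sum of Task Times / Cycle Time)
N_min = ceil(145 min / 39 min) = ceil(3.7179)
N_min = 4 stations

4


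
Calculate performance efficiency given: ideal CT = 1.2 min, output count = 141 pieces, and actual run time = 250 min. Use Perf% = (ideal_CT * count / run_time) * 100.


Formula: Performance = (Ideal CT * Total Count) / Run Time * 100
Ideal output time = 1.2 * 141 = 169.2 min
Performance = 169.2 / 250 * 100 = 67.7%

67.7%


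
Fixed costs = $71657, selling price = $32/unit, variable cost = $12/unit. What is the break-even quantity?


Formula: BEQ = Fixed Costs / (Price - Variable Cost)
Contribution margin = $32 - $12 = $20/unit
BEQ = ceil($71657 / $20/unit) = ceil(3582.85) = 3583 units

3583 units


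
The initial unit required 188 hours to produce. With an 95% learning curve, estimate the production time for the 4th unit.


Formula: T_n = T_1 * (learning_rate)^(log2(n)) where learning_rate = rate/100
Doublings = log2(4) = 2
T_n = 188 * 0.95^2
T_n = 188 * 0.9025 = 169.7 hours

169.7 hours


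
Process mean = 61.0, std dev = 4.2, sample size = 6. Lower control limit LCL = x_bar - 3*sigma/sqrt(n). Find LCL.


LCL = 61.0 - 3 * 4.2 / sqrt(6)

55.86


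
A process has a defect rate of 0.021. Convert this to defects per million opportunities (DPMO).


DPMO = defect_rate * 1000000 = 0.021 * 1000000

21000


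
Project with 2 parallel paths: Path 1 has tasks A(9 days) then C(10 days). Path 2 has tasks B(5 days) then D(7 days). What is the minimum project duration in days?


Path 1 = 9 + 10 = 19 days
Path 2 = 5 + 7 = 12 days
Duration = max(19, 12) = 19 days

19 days


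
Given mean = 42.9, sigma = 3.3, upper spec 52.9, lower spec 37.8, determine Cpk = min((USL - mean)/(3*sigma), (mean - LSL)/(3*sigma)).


Cpu = (52.9 - 42.9) / (3 * 3.3) = 1.01
Cpl = (42.9 - 37.8) / (3 * 3.3) = 0.52
Cpk = min(1.01, 0.52) = 0.52

0.52


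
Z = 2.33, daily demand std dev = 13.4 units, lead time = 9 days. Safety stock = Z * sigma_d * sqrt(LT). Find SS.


Formula: SS = z * sigma_d * sqrt(LT)
sqrt(LT) = sqrt(9) = 3.0
SS = 2.33 * 13.4 * 3.0
SS = 93.7 units

93.7 units


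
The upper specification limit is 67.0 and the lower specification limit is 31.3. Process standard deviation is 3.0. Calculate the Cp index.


Cp = (67.0 - 31.3) / (6 * 3.0)

1.98


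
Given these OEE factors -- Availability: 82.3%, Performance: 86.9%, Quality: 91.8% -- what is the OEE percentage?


Formula: OEE = Availability * Performance * Quality / 10000
A * P = 82.3% * 86.9% / 100 = 71.52%
OEE = 71.52% * 91.8% / 100 = 65.7%

65.7%


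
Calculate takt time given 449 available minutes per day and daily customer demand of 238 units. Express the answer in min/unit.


Formula: Takt Time = Available Production Time / Customer Demand
Takt = 449 min/day / 238 units/day
Takt = 1.89 min/unit

1.89 min/unit


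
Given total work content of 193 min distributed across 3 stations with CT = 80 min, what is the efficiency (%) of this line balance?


Formula: Efficiency = Sum of Task Times / (N_stations * CT) * 100
Total station capacity = 3 stations * 80 min = 240 min
Efficiency = 193 / 240 * 100 = 80.4%

80.4%


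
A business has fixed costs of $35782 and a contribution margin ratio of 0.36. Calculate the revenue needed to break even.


Formula: BER = Fixed Costs / Contribution Margin Ratio
BER = $35782 / 0.36
BER = $99394.44 (to the nearest cent)

$99394.44


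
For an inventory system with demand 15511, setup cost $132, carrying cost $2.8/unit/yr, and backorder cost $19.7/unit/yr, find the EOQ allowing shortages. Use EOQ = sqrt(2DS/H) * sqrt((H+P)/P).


Formula: EOQ* = sqrt(2DS/H) * sqrt((H+P)/P)
Base EOQ = sqrt(2*15511*132/2.8) = 1209.32 units
Correction = sqrt((2.8+19.7)/19.7) = 1.06871
EOQ* = 1209.32 * 1.06871 = 1292.4 units

1292.4 units


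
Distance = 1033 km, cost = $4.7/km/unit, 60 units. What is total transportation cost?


TC = dist * cost * units = 1033 * 4.7 * 60 = $291306.00

$291306.00


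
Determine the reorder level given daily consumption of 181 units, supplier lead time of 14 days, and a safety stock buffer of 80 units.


Formula: ROP = (Daily Demand * Lead Time) + Safety Stock
Demand during lead time = 181 * 14 = 2534 units
ROP = 2534 + 80 = 2614 units

2614 units


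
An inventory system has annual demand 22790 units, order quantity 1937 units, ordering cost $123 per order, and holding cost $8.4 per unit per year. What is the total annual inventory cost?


TC = 22790/1937 * 123 + 1937/2 * 8.4

$9582.57


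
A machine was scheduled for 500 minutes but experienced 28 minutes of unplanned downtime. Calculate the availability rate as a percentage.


Formula: Availability = (Planned Time - Downtime) / Planned Time * 100
Uptime = 500 - 28 = 472 min
Availability = 472 / 500 * 100 = 94.4%

94.4%


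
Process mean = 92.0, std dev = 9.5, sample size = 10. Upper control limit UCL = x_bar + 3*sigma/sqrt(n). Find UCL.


UCL = 92.0 + 3 * 9.5 / sqrt(10)

101.01


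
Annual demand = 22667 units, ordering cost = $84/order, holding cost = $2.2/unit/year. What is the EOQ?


Formula: EOQ = sqrt(2 * D * S / H)
Numerator: 2 * 22667 * 84 = 3808056
2DS/H = 3808056 / 2.2 = 1730934.5
EOQ = sqrt(1730934.5) = 1315.6 units

1315.6 units


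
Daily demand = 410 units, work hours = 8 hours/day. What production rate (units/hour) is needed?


Formula: Production Rate = Daily Demand / Available Hours
Rate = 410 units/day / 8 hours/day
Rate = 51.3 units/hour

51.3 units/hour


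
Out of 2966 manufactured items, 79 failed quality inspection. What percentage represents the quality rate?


Formula: Quality Rate = Good Pieces / Total Pieces * 100
Good pieces = 2966 - 79 = 2887
QR = 2887 / 2966 * 100 = 97.3%

97.3%


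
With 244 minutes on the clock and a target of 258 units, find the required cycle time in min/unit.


Formula: CT = Available Time / Number of Units
CT = 244 min / 258 units
CT = 0.95 min/unit

0.95 min/unit


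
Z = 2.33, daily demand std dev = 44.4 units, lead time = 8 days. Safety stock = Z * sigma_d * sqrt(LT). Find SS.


Formula: SS = z * sigma_d * sqrt(LT)
sqrt(LT) = sqrt(8) = 2.8284
SS = 2.33 * 44.4 * 2.8284
SS = 292.6 units

292.6 units


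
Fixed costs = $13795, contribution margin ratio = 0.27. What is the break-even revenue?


Formula: BER = Fixed Costs / Contribution Margin Ratio
BER = $13795 / 0.27
BER = $51092.59 (to the nearest cent)

$51092.59


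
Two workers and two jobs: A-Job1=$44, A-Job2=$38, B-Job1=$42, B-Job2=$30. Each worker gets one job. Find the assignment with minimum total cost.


Option 1: A->1 + B->2 = $44 + $30 = $74
Option 2: A->2 + B->1 = $38 + $42 = $80
Min cost = min($74, $80) = $74

$74


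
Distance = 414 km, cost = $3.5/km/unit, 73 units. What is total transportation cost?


TC = dist * cost * units = 414 * 3.5 * 73 = $105777.00

$105777.00


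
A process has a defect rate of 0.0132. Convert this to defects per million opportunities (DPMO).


DPMO = defect_rate * 1000000 = 0.0132 * 1000000

13200


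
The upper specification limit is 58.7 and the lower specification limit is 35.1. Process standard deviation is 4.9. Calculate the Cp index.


Cp = (58.7 - 35.1) / (6 * 4.9)

0.8


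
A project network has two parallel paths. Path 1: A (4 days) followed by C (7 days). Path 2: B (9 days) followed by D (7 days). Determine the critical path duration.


Path 1 = 4 + 7 = 11 days
Path 2 = 9 + 7 = 16 days
Duration = max(11, 16) = 16 days

16 days


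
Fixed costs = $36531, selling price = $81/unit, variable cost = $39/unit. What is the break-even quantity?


Formula: BEQ = Fixed Costs / (Price - Variable Cost)
Contribution margin = $81 - $39 = $42/unit
BEQ = ceil($36531 / $42/unit) = ceil(869.79) = 870 units

870 units


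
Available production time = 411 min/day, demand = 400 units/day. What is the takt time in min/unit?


Formula: Takt Time = Available Production Time / Customer Demand
Takt = 411 min/day / 400 units/day
Takt = 1.03 min/unit

1.03 min/unit


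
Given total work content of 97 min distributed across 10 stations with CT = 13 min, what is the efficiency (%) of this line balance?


Formula: Efficiency = Sum of Task Times / (N_stations * CT) * 100
Total station capacity = 10 stations * 13 min = 130 min
Efficiency = 97 / 130 * 100 = 74.6%

74.6%


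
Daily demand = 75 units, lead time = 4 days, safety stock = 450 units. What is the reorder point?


Formula: ROP = (Daily Demand * Lead Time) + Safety Stock
Demand during lead time = 75 * 4 = 300 units
ROP = 300 + 450 = 750 units

750 units


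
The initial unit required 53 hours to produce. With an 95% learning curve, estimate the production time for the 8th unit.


Formula: T_n = T_1 * (learning_rate)^(log2(n)) where learning_rate = rate/100
Doublings = log2(8) = 3
T_n = 53 * 0.95^3
T_n = 53 * 0.8574 = 45.4 hours

45.4 hours


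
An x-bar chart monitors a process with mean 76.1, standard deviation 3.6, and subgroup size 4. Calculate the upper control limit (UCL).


UCL = 76.1 + 3 * 3.6 / sqrt(4)

81.5


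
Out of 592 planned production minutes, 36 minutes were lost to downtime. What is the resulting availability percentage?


Formula: Availability = (Planned Time - Downtime) / Planned Time * 100
Uptime = 592 - 36 = 556 min
Availability = 556 / 592 * 100 = 93.9%

93.9%


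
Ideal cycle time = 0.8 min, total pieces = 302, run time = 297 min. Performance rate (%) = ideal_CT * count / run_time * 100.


Formula: Performance = (Ideal CT * Total Count) / Run Time * 100
Ideal output time = 0.8 * 302 = 241.6 min
Performance = 241.6 / 297 * 100 = 81.3%

81.3%


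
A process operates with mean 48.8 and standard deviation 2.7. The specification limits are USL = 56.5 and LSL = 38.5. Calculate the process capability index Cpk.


Cpu = (56.5 - 48.8) / (3 * 2.7) = 0.95
Cpl = (48.8 - 38.5) / (3 * 2.7) = 1.27
Cpk = min(0.95, 1.27) = 0.95

0.95


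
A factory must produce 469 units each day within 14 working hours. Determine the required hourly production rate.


Formula: Production Rate = Daily Demand / Available Hours
Rate = 469 units/day / 14 hours/day
Rate = 33.5 units/hour

33.5 units/hour


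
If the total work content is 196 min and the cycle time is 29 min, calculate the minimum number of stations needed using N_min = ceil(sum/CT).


Formula: N_min = ceil(Sum of Task Times / Cycle Time)
N_min = ceil(196 min / 29 min) = ceil(6.7586)
N_min = 7 stations

7


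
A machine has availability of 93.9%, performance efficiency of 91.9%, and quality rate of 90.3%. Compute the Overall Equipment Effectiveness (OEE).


Formula: OEE = Availability * Performance * Quality / 10000
A * P = 93.9% * 91.9% / 100 = 86.29%
OEE = 86.29% * 90.3% / 100 = 77.9%

77.9%


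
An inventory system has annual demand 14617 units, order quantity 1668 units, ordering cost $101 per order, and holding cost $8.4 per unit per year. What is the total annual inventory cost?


TC = 14617/1668 * 101 + 1668/2 * 8.4

$7890.68


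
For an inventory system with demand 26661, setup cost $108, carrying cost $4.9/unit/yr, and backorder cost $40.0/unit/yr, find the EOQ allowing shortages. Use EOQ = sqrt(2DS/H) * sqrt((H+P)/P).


Formula: EOQ* = sqrt(2DS/H) * sqrt((H+P)/P)
Base EOQ = sqrt(2*26661*108/4.9) = 1084.09 units
Correction = sqrt((4.9+40.0)/40.0) = 1.05948
EOQ* = 1084.09 * 1.05948 = 1148.6 units

1148.6 units


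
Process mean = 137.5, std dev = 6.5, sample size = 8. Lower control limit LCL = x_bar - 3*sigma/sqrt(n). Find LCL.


LCL = 137.5 - 3 * 6.5 / sqrt(8)

130.61


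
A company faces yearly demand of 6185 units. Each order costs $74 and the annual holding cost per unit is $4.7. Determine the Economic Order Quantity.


Formula: EOQ = sqrt(2 * D * S / H)
Numerator: 2 * 6185 * 74 = 915380
2DS/H = 915380 / 4.7 = 194761.7
EOQ = sqrt(194761.7) = 441.3 units

441.3 units


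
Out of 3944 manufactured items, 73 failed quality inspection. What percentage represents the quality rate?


Formula: Quality Rate = Good Pieces / Total Pieces * 100
Good pieces = 3944 - 73 = 3871
QR = 3871 / 3944 * 100 = 98.1%

98.1%


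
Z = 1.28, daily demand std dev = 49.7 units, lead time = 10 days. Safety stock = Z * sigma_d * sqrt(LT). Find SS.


Formula: SS = z * sigma_d * sqrt(LT)
sqrt(LT) = sqrt(10) = 3.1623
SS = 1.28 * 49.7 * 3.1623
SS = 201.2 units

201.2 units


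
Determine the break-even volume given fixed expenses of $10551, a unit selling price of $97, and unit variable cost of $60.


Formula: BEQ = Fixed Costs / (Price - Variable Cost)
Contribution margin = $97 - $60 = $37/unit
BEQ = ceil($10551 / $37/unit) = ceil(285.16) = 286 units

286 units


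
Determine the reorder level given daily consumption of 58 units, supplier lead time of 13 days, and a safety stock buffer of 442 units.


Formula: ROP = (Daily Demand * Lead Time) + Safety Stock
Demand during lead time = 58 * 13 = 754 units
ROP = 754 + 442 = 1196 units

1196 units


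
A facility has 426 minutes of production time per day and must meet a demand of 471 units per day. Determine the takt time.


Formula: Takt Time = Available Production Time / Customer Demand
Takt = 426 min/day / 471 units/day
Takt = 0.9 min/unit

0.9 min/unit


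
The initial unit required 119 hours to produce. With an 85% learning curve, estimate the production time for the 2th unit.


Formula: T_n = T_1 * (learning_rate)^(log2(n)) where learning_rate = rate/100
Doublings = log2(2) = 1
T_n = 119 * 0.85^1
T_n = 119 * 0.85 = 101.2 hours

101.2 hours


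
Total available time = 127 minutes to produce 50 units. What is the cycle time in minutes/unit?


Formula: CT = Available Time / Number of Units
CT = 127 min / 50 units
CT = 2.54 min/unit

2.54 min/unit


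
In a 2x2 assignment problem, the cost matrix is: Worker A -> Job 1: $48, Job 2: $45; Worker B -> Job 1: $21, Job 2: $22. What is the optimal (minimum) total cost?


Option 1: A->1 + B->2 = $48 + $22 = $70
Option 2: A->2 + B->1 = $45 + $21 = $66
Min cost = min($70, $66) = $66

$66


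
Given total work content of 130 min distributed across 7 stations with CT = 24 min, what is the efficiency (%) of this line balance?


Formula: Efficiency = Sum of Task Times / (N_stations * CT) * 100
Total station capacity = 7 stations * 24 min = 168 min
Efficiency = 130 / 168 * 100 = 77.4%

77.4%


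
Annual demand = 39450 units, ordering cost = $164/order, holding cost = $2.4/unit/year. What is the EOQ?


Formula: EOQ = sqrt(2 * D * S / H)
Numerator: 2 * 39450 * 164 = 12939600
2DS/H = 12939600 / 2.4 = 5391500.0
EOQ = sqrt(5391500.0) = 2322.0 units

2322.0 units


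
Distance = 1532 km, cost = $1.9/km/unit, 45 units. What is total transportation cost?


TC = dist * cost * units = 1532 * 1.9 * 45 = $130986.00

$130986.00


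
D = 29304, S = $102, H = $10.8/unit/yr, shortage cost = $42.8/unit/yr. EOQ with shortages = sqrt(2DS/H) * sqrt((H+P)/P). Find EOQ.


Formula: EOQ* = sqrt(2DS/H) * sqrt((H+P)/P)
Base EOQ = sqrt(2*29304*102/10.8) = 743.99 units
Correction = sqrt((10.8+42.8)/42.8) = 1.11908
EOQ* = 743.99 * 1.11908 = 832.6 units

832.6 units


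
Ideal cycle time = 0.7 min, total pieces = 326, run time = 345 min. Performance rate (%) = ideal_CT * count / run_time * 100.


Formula: Performance = (Ideal CT * Total Count) / Run Time * 100
Ideal output time = 0.7 * 326 = 228.2 min
Performance = 228.2 / 345 * 100 = 66.1%

66.1%


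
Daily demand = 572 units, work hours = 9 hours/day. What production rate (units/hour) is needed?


Formula: Production Rate = Daily Demand / Available Hours
Rate = 572 units/day / 9 hours/day
Rate = 63.6 units/hour

63.6 units/hour


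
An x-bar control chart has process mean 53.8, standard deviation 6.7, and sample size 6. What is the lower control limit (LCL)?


LCL = 53.8 - 3 * 6.7 / sqrt(6)

45.59


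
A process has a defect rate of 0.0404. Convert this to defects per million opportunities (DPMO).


DPMO = defect_rate * 1000000 = 0.0404 * 1000000

40400


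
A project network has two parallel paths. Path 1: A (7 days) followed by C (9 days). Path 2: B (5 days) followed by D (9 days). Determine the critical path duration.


Path 1 = 7 + 9 = 16 days
Path 2 = 5 + 9 = 14 days
Duration = max(16, 14) = 16 days

16 days


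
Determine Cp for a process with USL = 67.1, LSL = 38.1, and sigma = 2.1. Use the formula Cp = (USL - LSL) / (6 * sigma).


Cp = (67.1 - 38.1) / (6 * 2.1)

2.3


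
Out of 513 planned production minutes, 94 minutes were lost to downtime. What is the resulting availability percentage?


Formula: Availability = (Planned Time - Downtime) / Planned Time * 100
Uptime = 513 - 94 = 419 min
Availability = 419 / 513 * 100 = 81.7%

81.7%


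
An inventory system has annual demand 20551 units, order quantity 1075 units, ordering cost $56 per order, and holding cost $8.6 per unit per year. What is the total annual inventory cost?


TC = 20551/1075 * 56 + 1075/2 * 8.6

$5693.06


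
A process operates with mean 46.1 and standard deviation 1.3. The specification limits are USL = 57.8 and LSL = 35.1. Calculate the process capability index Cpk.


Cpu = (57.8 - 46.1) / (3 * 1.3) = 3.0
Cpl = (46.1 - 35.1) / (3 * 1.3) = 2.82
Cpk = min(3.0, 2.82) = 2.82

2.82


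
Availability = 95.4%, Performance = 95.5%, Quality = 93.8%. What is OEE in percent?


Formula: OEE = Availability * Performance * Quality / 10000
A * P = 95.4% * 95.5% / 100 = 91.11%
OEE = 91.11% * 93.8% / 100 = 85.5%

85.5%


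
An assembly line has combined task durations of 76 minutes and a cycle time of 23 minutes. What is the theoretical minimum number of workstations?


Formula: N_min = ceil(Sum of Task Times / Cycle Time)
N_min = ceil(76 min / 23 min) = ceil(3.3043)
N_min = 4 stations

4


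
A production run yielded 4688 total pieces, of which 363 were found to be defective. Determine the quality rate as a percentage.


Formula: Quality Rate = Good Pieces / Total Pieces * 100
Good pieces = 4688 - 363 = 4325
QR = 4325 / 4688 * 100 = 92.3%

92.3%


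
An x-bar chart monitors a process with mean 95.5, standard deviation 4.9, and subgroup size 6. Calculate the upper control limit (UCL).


UCL = 95.5 + 3 * 4.9 / sqrt(6)

101.5


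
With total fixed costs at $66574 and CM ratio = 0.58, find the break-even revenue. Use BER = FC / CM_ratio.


Formula: BER = Fixed Costs / Contribution Margin Ratio
BER = $66574 / 0.58
BER = $114782.76 (to the nearest cent)

$114782.76


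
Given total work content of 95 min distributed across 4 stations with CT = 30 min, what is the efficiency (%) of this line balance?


Formula: Efficiency = Sum of Task Times / (N_stations * CT) * 100
Total station capacity = 4 stations * 30 min = 120 min
Efficiency = 95 / 120 * 100 = 79.2%

79.2%


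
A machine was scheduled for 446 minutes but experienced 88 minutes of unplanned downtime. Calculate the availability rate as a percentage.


Formula: Availability = (Planned Time - Downtime) / Planned Time * 100
Uptime = 446 - 88 = 358 min
Availability = 358 / 446 * 100 = 80.3%

80.3%


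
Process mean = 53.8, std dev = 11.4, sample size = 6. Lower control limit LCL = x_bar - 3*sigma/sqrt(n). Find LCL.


LCL = 53.8 - 3 * 11.4 / sqrt(6)

39.84


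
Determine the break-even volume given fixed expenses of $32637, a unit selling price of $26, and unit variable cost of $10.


Formula: BEQ = Fixed Costs / (Price - Variable Cost)
Contribution margin = $26 - $10 = $16/unit
BEQ = ceil($32637 / $16/unit) = ceil(2039.81) = 2040 units

2040 units


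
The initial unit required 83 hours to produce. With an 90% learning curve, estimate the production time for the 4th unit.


Formula: T_n = T_1 * (learning_rate)^(log2(n)) where learning_rate = rate/100
Doublings = log2(4) = 2
T_n = 83 * 0.9^2
T_n = 83 * 0.81 = 67.2 hours

67.2 hours


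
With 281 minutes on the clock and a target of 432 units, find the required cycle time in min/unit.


Formula: CT = Available Time / Number of Units
CT = 281 min / 432 units
CT = 0.65 min/unit

0.65 min/unit


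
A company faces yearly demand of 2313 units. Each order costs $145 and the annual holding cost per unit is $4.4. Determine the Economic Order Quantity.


Formula: EOQ = sqrt(2 * D * S / H)
Numerator: 2 * 2313 * 145 = 670770
2DS/H = 670770 / 4.4 = 152447.7
EOQ = sqrt(152447.7) = 390.4 units

390.4 units


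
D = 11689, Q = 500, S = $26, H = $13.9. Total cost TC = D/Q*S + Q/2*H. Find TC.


TC = 11689/500 * 26 + 500/2 * 13.9

$4082.83


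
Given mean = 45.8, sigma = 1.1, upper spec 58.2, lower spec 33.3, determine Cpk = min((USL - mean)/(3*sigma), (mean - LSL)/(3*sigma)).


Cpu = (58.2 - 45.8) / (3 * 1.1) = 3.76
Cpl = (45.8 - 33.3) / (3 * 1.1) = 3.79
Cpk = min(3.76, 3.79) = 3.76

3.76


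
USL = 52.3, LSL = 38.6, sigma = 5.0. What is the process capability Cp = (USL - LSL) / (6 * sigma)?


Cp = (52.3 - 38.6) / (6 * 5.0)

0.46


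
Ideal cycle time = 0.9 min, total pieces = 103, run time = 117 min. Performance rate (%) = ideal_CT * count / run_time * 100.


Formula: Performance = (Ideal CT * Total Count) / Run Time * 100
Ideal output time = 0.9 * 103 = 92.7 min
Performance = 92.7 / 117 * 100 = 79.2%

79.2%


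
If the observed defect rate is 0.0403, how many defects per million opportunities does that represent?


DPMO = defect_rate * 1000000 = 0.0403 * 1000000

40300


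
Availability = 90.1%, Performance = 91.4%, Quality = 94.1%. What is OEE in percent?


Formula: OEE = Availability * Performance * Quality / 10000
A * P = 90.1% * 91.4% / 100 = 82.35%
OEE = 82.35% * 94.1% / 100 = 77.5%

77.5%


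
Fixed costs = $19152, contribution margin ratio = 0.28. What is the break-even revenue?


Formula: BER = Fixed Costs / Contribution Margin Ratio
BER = $19152 / 0.28
BER = $68400.00 (to the nearest cent)

$68400.00


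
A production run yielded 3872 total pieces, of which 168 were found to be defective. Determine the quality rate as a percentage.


Formula: Quality Rate = Good Pieces / Total Pieces * 100
Good pieces = 3872 - 168 = 3704
QR = 3704 / 3872 * 100 = 95.7%

95.7%


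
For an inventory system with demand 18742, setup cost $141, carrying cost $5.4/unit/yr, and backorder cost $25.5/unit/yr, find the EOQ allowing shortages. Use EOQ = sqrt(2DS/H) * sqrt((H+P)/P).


Formula: EOQ* = sqrt(2DS/H) * sqrt((H+P)/P)
Base EOQ = sqrt(2*18742*141/5.4) = 989.32 units
Correction = sqrt((5.4+25.5)/25.5) = 1.1008
EOQ* = 989.32 * 1.1008 = 1089.0 units

1089.0 units


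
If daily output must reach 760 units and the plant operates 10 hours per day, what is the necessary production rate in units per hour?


Formula: Production Rate = Daily Demand / Available Hours
Rate = 760 units/day / 10 hours/day
Rate = 76.0 units/hour

76.0 units/hour


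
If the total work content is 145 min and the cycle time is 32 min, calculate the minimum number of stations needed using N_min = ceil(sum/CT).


Formula: N_min = ceil(Sum of Task Times / Cycle Time)
N_min = ceil(145 min / 32 min) = ceil(4.5312)
N_min = 5 stations

5


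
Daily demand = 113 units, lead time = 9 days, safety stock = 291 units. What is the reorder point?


Formula: ROP = (Daily Demand * Lead Time) + Safety Stock
Demand during lead time = 113 * 9 = 1017 units
ROP = 1017 + 291 = 1308 units

1308 units


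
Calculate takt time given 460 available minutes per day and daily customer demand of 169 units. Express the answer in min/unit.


Formula: Takt Time = Available Production Time / Customer Demand
Takt = 460 min/day / 169 units/day
Takt = 2.72 min/unit

2.72 min/unit


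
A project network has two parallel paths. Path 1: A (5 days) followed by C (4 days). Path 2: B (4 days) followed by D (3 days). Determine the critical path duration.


Path 1 = 5 + 4 = 9 days
Path 2 = 4 + 3 = 7 days
Duration = max(9, 7) = 9 days

9 days


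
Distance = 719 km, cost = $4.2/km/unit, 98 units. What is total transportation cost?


TC = dist * cost * units = 719 * 4.2 * 98 = $295940.40

$295940.40


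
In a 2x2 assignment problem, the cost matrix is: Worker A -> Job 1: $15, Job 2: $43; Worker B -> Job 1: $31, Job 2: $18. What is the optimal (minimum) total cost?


Option 1: A->1 + B->2 = $15 + $18 = $33
Option 2: A->2 + B->1 = $43 + $31 = $74
Min cost = min($33, $74) = $33

$33


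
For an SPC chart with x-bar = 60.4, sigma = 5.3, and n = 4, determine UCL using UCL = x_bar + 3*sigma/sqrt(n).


UCL = 60.4 + 3 * 5.3 / sqrt(4)

68.35


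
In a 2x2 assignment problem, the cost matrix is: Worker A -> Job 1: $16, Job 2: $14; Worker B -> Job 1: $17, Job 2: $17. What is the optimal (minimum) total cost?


Option 1: A->1 + B->2 = $16 + $17 = $33
Option 2: A->2 + B->1 = $14 + $17 = $31
Min cost = min($33, $31) = $31

$31


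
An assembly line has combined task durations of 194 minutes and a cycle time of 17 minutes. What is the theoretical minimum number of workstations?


Formula: N_min = ceil(Sum of Task Times / Cycle Time)
N_min = ceil(194 min / 17 min) = ceil(11.4118)
N_min = 12 stations

12


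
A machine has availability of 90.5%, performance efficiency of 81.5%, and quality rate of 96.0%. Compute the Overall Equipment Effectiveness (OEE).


Formula: OEE = Availability * Performance * Quality / 10000
A * P = 90.5% * 81.5% / 100 = 73.76%
OEE = 73.76% * 96.0% / 100 = 70.8%

70.8%


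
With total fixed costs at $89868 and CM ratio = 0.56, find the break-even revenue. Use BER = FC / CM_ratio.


Formula: BER = Fixed Costs / Contribution Margin Ratio
BER = $89868 / 0.56
BER = $160478.57 (to the nearest cent)

$160478.57


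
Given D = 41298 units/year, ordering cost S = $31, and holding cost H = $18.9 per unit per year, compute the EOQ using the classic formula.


Formula: EOQ = sqrt(2 * D * S / H)
Numerator: 2 * 41298 * 31 = 2560476
2DS/H = 2560476 / 18.9 = 135474.9
EOQ = sqrt(135474.9) = 368.1 units

368.1 units


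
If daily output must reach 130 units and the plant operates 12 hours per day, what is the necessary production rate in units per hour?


Formula: Production Rate = Daily Demand / Available Hours
Rate = 130 units/day / 12 hours/day
Rate = 10.8 units/hour

10.8 units/hour


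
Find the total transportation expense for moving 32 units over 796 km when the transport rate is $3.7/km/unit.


TC = dist * cost * units = 796 * 3.7 * 32 = $94246.40

$94246.40


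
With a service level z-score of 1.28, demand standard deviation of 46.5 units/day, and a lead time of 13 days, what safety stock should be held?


Formula: SS = z * sigma_d * sqrt(LT)
sqrt(LT) = sqrt(13) = 3.6056
SS = 1.28 * 46.5 * 3.6056
SS = 214.6 units

214.6 units


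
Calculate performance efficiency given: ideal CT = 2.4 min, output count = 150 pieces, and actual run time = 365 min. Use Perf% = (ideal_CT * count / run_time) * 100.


Formula: Performance = (Ideal CT * Total Count) / Run Time * 100
Ideal output time = 2.4 * 150 = 360.0 min
Performance = 360.0 / 365 * 100 = 98.6%

98.6%


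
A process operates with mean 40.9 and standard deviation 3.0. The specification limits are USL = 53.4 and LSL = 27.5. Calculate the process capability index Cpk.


Cpu = (53.4 - 40.9) / (3 * 3.0) = 1.39
Cpl = (40.9 - 27.5) / (3 * 3.0) = 1.49
Cpk = min(1.39, 1.49) = 1.39

1.39


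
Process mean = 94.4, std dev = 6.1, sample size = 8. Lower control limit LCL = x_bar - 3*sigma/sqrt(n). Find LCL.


LCL = 94.4 - 3 * 6.1 / sqrt(8)

87.93


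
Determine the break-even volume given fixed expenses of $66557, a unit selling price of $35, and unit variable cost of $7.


Formula: BEQ = Fixed Costs / (Price - Variable Cost)
Contribution margin = $35 - $7 = $28/unit
BEQ = ceil($66557 / $28/unit) = ceil(2377.04) = 2378 units

2378 units


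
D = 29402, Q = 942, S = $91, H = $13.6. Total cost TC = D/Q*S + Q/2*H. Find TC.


TC = 29402/942 * 91 + 942/2 * 13.6

$9245.92


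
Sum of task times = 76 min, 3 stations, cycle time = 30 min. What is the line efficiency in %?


Formula: Efficiency = Sum of Task Times / (N_stations * CT) * 100
Total station capacity = 3 stations * 30 min = 90 min
Efficiency = 76 / 90 * 100 = 84.4%

84.4%


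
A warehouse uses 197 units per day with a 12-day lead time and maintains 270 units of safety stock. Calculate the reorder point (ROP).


Formula: ROP = (Daily Demand * Lead Time) + Safety Stock
Demand during lead time = 197 * 12 = 2364 units
ROP = 2364 + 270 = 2634 units

2634 units


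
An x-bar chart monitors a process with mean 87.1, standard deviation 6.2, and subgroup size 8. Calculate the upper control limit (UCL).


UCL = 87.1 + 3 * 6.2 / sqrt(8)

93.68


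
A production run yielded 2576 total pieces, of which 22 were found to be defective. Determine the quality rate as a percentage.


Formula: Quality Rate = Good Pieces / Total Pieces * 100
Good pieces = 2576 - 22 = 2554
QR = 2554 / 2576 * 100 = 99.1%

99.1%


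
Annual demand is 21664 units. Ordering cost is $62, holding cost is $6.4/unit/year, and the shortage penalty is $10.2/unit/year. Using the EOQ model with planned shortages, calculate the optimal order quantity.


Formula: EOQ* = sqrt(2DS/H) * sqrt((H+P)/P)
Base EOQ = sqrt(2*21664*62/6.4) = 647.87 units
Correction = sqrt((6.4+10.2)/10.2) = 1.27572
EOQ* = 647.87 * 1.27572 = 826.5 units

826.5 units


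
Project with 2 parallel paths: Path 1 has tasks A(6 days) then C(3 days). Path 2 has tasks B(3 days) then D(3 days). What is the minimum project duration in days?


Path 1 = 6 + 3 = 9 days
Path 2 = 3 + 3 = 6 days
Duration = max(9, 6) = 9 days

9 days


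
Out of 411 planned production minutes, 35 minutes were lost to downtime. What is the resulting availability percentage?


Formula: Availability = (Planned Time - Downtime) / Planned Time * 100
Uptime = 411 - 35 = 376 min
Availability = 376 / 411 * 100 = 91.5%

91.5%


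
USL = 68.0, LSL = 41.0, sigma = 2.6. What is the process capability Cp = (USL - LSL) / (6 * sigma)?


Cp = (68.0 - 41.0) / (6 * 2.6)

1.73


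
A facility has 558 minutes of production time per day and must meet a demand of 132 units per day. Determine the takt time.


Formula: Takt Time = Available Production Time / Customer Demand
Takt = 558 min/day / 132 units/day
Takt = 4.23 min/unit

4.23 min/unit


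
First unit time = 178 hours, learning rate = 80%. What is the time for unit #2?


Formula: T_n = T_1 * (learning_rate)^(log2(n)) where learning_rate = rate/100
Doublings = log2(2) = 1
T_n = 178 * 0.8^1
T_n = 178 * 0.8 = 142.4 hours

142.4 hours


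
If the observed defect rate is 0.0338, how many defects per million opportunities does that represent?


DPMO = defect_rate * 1000000 = 0.0338 * 1000000

33800


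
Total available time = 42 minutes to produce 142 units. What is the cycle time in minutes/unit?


Formula: CT = Available Time / Number of Units
CT = 42 min / 142 units
CT = 0.3 min/unit

0.3 min/unit
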